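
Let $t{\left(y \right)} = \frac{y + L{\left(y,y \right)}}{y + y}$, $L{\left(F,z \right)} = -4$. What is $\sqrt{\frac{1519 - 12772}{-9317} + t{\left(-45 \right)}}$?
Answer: $\frac{\sqrt{9350110}}{2310} \approx 1.3237$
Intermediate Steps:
$t{\left(y \right)} = \frac{-4 + y}{2 y}$ ($t{\left(y \right)} = \frac{y - 4}{y + y} = \frac{-4 + y}{2 y}$)
$\sqrt{\frac{1519 - 12772}{-9317} + t{\left(-45 \right)}} = \sqrt{\frac{1519 - 12772}{-9317} + \frac{-4 - 45}{2 \left(-45\right)}} = \sqrt{\left(1519 - 12772\right) \left(- \frac{1}{9317}\right) + \frac{1}{2} \left(- \frac{1}{45}\right) \left(-49\right)} = \sqrt{\left(-11253\right) \left(- \frac{1}{9317}\right) + \frac{49}{90}} = \sqrt{\frac{93}{77} + \frac{49}{90}} = \sqrt{\frac{12143}{6930}} = \frac{\sqrt{9350110}}{2310}$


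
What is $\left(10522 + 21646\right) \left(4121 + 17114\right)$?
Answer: $683087480$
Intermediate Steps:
$\left(10522 + 21646\right) \left(4121 + 17114\right) = 32168 \cdot 21235 = 683087480$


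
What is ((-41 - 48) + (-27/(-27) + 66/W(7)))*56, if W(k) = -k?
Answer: -5456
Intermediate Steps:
((-41 - 48) + (-27/(-27) + 66/W(7)))*56 = ((-41 - 48) + (-27/(-27) + 66/((-1*7))))*56 = (-89 + (-27*(-1/27) + 66/(-7)))*56 = (-89 + (1 + 66*(-⅐)))*56 = (-89 + (1 - 66/7))*56 = (-89 - 59/7)*56 = -682/7*56 = -5456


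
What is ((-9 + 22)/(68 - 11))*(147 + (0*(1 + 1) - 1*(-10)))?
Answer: 2041/57 ≈ 35.807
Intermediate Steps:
((-9 + 22)/(68 - 11))*(147 + (0*(1 + 1) - 1*(-10))) = (13/57)*(147 + (0*2 + 10)) = (13*(1/57))*(147 + (0 + 10)) = 13*(147 + 10)/57 = (13/57)*157 = 2041/57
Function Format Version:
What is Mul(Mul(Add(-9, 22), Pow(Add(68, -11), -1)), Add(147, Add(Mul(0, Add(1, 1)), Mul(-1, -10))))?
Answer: Rational(2041, 57) ≈ 35.807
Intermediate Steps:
Mul(Mul(Add(-9, 22), Pow(Add(68, -11), -1)), Add(147, Add(Mul(0, Add(1, 1)), Mul(-1, -10)))) = Mul(Mul(13, Pow(57, -1)), Add(147, Add(Mul(0, 2), 10))) = Mul(Mul(13, Rational(1, 57)), Add(147, Add(0, 10))) = Mul(Rational(13, 57), Add(147, 10)) = Mul(Rational(13, 57), 157) = Rational(2041, 57)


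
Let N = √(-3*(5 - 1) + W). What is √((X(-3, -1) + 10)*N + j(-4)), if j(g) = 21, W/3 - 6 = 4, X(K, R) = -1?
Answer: √(21 + 27*√2) ≈ 7.6931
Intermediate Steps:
W = 30 (W = 18 + 3*4 = 18 + 12 = 30)
N = 3*√2 (N = √(-3*(5 - 1) + 30) = √(-3*4 + 30) = √(-12 + 30) = √18 = 3*√2 ≈ 4.2426)
√((X(-3, -1) + 10)*N + j(-4)) = √((-1 + 10)*(3*√2) + 21) = √(9*(3*√2) + 21) = √(27*√2 + 21) = √(21 + 27*√2)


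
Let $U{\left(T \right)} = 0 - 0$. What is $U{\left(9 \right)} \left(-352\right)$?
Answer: $0$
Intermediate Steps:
$U{\left(T \right)} = 0$ ($U{\left(T \right)} = 0 + 0 = 0$)
$U{\left(9 \right)} \left(-352\right) = 0 \left(-352\right) = 0$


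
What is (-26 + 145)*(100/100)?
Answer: 119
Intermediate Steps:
(-26 + 145)*(100/100) = 119*(100*(1/100)) = 119*1 = 119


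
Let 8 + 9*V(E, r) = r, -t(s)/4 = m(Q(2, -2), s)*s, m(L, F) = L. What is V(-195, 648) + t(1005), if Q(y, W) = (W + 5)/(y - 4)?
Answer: 54910/9 ≈ 6101.1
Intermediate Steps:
Q(y, W) = (5 + W)/(-4 + y)
t(s) = 6*s (t(s) = -4*(5 - 2)/(-4 + 2)*s = -4*3/(-2)*s = -4*(-½*3)*s = -(-6)*s = 6*s)
V(E, r) = -8/9 + r/9
V(-195, 648) + t(1005) = (-8/9 + (⅑)*648) + 6*1005 = (-8/9 + 72) + 6030 = 640/9 + 6030 = 54910/9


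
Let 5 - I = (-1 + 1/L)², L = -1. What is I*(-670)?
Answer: -670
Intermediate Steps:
I = 1 (I = 5 - (-1 + 1/(-1))² = 5 - (-1 - 1)² = 5 - 1*(-2)² = 5 - 1*4 = 5 - 4 = 1)
I*(-670) = 1*(-670) = -670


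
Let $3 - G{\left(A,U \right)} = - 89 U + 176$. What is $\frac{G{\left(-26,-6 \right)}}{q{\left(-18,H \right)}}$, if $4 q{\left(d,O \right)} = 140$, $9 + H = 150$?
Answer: $- \frac{101}{5} \approx -20.2$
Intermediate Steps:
$H = 141$ ($H = -9 + 150 = 141$)
$G{\left(A,U \right)} = -173 + 89 U$ ($G{\left(A,U \right)} = 3 - \left(- 89 U + 176\right) = 3 - \left(176 - 89 U\right) = 3 + \left(-176 + 89 U\right) = -173 + 89 U$)
$q{\left(d,O \right)} = 35$ ($q{\left(d,O \right)} = \frac{1}{4} \cdot 140 = 35$)
$\frac{G{\left(-26,-6 \right)}}{q{\left(-18,H \right)}} = \frac{-173 + 89 \left(-6\right)}{35} = \left(-173 - 534\right) \frac{1}{35} = \left(-707\right) \frac{1}{35} = - \frac{101}{5}$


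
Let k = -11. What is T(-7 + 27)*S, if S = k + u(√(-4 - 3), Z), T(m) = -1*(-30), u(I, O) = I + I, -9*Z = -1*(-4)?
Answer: -330 + 60*I*√7 ≈ -330.0 + 158.75*I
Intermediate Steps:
Z = -4/9 (Z = -(-1)*(-4)/9 = -⅑*4 = -4/9 ≈ -0.44444)
u(I, O) = 2*I
T(m) = 30
S = -11 + 2*I*√7 (S = -11 + 2*√(-4 - 3) = -11 + 2*√(-7) = -11 + 2*(I*√7) = -11 + 2*I*√7 ≈ -11.0 + 5.2915*I)
T(-7 + 27)*S = 30*(-11 + 2*I*√7) = -330 + 60*I*√7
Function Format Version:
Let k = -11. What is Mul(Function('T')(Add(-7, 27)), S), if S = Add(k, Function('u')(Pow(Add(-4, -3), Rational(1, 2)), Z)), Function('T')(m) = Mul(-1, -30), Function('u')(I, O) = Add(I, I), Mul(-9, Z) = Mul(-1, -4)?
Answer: Add(-330, Mul(60, I, Pow(7, Rational(1, 2)))) ≈ Add(-330.00, Mul(158.75, I))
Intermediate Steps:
Z = Rational(-4, 9) (Z = Mul(Rational(-1, 9), Mul(-1, -4)) = Mul(Rational(-1, 9), 4) = Rational(-4, 9) ≈ -0.44444)
Function('u')(I, O) = Mul(2, I)
Function('T')(m) = 30
S = Add(-11, Mul(2, I, Pow(7, Rational(1, 2)))) (S = Add(-11, Mul(2, Pow(Add(-4, -3), Rational(1, 2)))) = Add(-11, Mul(2, Pow(-7, Rational(1, 2)))) = Add(-11, Mul(2, Mul(I, Pow(7, Rational(1, 2))))) = Add(-11, Mul(2, I, Pow(7, Rational(1, 2)))) ≈ Add(-11.000, Mul(5.2915, I)))
Mul(Function('T')(Add(-7, 27)), S) = Mul(30, Add(-11, Mul(2, I, Pow(7, Rational(1, 2))))) = Add(-330, Mul(60, I, Pow(7, Rational(1, 2))))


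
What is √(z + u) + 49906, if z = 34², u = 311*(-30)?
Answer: 49906 + I*√8174 ≈ 49906.0 + 90.41*I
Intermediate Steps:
u = -9330
z = 1156
√(z + u) + 49906 = √(1156 - 9330) + 49906 = √(-8174) + 49906 = I*√8174 + 49906 = 49906 + I*√8174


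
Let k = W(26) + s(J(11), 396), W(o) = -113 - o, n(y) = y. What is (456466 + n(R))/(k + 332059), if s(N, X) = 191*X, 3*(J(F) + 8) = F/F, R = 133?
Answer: 456599/407556 ≈ 1.1203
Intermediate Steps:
J(F) = -23/3 (J(F) = -8 + (F/F)/3 = -8 + (⅓)*1 = -8 + ⅓ = -23/3)
k = 75497 (k = (-113 - 1*26) + 191*396 = (-113 - 26) + 75636 = -139 + 75636 = 75497)
(456466 + n(R))/(k + 332059) = (456466 + 133)/(75497 + 332059) = 456599/407556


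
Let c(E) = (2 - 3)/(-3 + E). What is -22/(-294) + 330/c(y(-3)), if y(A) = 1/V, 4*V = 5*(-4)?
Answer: 155243/147 ≈ 1056.1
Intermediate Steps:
V = -5 (V = (5*(-4))/4 = (¼)*(-20) = -5)
y(A) = -⅕ (y(A) = 1/(-5) = -⅕)
c(E) = -1/(-3 + E)
-22/(-294) + 330/c(y(-3)) = -22/(-294) + 330/((-1/(-3 - ⅕))) = -22*(-1/294) + 330/((-1/(-16/5))) = 11/147 + 330/((-1*(-5/16))) = 11/147 + 330/(5/16) = 11/147 + 330*(16/5) = 11/147 + 1056 = 155243/147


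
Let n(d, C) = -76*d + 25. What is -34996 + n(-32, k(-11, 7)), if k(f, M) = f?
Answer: -32539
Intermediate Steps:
n(d, C) = 25 - 76*d
-34996 + n(-32, k(-11, 7)) = -34996 + (25 - 76*(-32)) = -34996 + (25 + 2432) = -34996 + 2457 = -32539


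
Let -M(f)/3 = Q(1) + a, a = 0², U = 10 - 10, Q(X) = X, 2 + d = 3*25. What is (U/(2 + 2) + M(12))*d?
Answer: -219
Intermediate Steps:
d = 73 (d = -2 + 3*25 = -2 + 75 = 73)
U = 0
a = 0
M(f) = -3 (M(f) = -3*(1 + 0) = -3*1 = -3)
(U/(2 + 2) + M(12))*d = (0/(2 + 2) - 3)*73 = (0/4 - 3)*73 = (0*(¼) - 3)*73 = (0 - 3)*73 = -3*73 = -219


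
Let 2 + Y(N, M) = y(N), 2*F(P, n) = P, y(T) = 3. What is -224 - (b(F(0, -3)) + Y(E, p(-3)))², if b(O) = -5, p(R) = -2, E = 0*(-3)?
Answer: -240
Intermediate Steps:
F(P, n) = P/2
E = 0
Y(N, M) = 1 (Y(N, M) = -2 + 3 = 1)
-224 - (b(F(0, -3)) + Y(E, p(-3)))² = -224 - (-5 + 1)² = -224 - 1*(-4)² = -224 - 1*16 = -224 - 16 = -240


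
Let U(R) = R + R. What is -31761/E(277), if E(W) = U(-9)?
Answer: 3529/2 ≈ 1764.5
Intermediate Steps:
U(R) = 2*R
E(W) = -18 (E(W) = 2*(-9) = -18)
-31761/E(277) = -31761/(-18) = -31761*(-1/18) = 3529/2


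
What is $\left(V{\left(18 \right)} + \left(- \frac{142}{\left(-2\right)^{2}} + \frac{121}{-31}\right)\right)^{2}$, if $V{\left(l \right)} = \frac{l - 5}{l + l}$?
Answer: $\frac{1898432041}{1245456} \approx 1524.3$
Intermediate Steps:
$V{\left(l \right)} = \frac{-5 + l}{2 l}$
$\left(V{\left(18 \right)} + \left(- \frac{142}{\left(-2\right)^{2}} + \frac{121}{-31}\right)\right)^{2} = \left(\frac{-5 + 18}{2 \cdot 18} + \left(- \frac{142}{\left(-2\right)^{2}} + \frac{121}{-31}\right)\right)^{2} = \left(\frac{1}{2} \cdot \frac{1}{18} \cdot 13 + \left(- \frac{142}{4} + 121 \left(- \frac{1}{31}\right)\right)\right)^{2} = \left(\frac{13}{36} - \frac{2443}{62}\right)^{2} = \left(- \frac{43571}{1116}\right)^{2} = \frac{1898432041}{1245456}$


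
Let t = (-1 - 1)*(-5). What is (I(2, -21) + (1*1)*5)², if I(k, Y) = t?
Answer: 225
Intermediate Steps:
t = 10 (t = -2*(-5) = 10)
I(k, Y) = 10
(I(2, -21) + (1*1)*5)² = (10 + (1*1)*5)² = (10 + 1*5)² = (10 + 5)² = 15² = 225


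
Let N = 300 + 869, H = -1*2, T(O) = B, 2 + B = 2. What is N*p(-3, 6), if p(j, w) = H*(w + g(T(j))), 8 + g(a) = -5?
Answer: 16366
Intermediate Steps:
B = 0 (B = -2 + 2 = 0)
T(O) = 0
g(a) = -13 (g(a) = -8 - 5 = -13)
H = -2
N = 1169
p(j, w) = 26 - 2*w (p(j, w) = -2*(w - 13) = -2*(-13 + w) = 26 - 2*w)
N*p(-3, 6) = 1169*(26 - 2*6) = 1169*(26 - 12) = 1169*14 = 16366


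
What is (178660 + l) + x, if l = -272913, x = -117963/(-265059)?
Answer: -925277332/9817 ≈ -94253.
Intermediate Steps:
x = 4369/9817 (x = -117963*(-1/265059) = 4369/9817 ≈ 0.44504)
(178660 + l) + x = (178660 - 272913) + 4369/9817 = -94253 + 4369/9817 = -925277332/9817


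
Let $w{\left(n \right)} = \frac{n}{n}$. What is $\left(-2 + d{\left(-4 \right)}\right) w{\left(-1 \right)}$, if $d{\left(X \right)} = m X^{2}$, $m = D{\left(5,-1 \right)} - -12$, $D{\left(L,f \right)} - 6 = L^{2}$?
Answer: $686$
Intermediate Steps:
$D{\left(L,f \right)} = 6 + L^{2}$
$m = 43$ ($m = \left(6 + 5^{2}\right) - -12 = \left(6 + 25\right) + 12 = 31 + 12 = 43$)
$w{\left(n \right)} = 1$
$d{\left(X \right)} = 43 X^{2}$
$\left(-2 + d{\left(-4 \right)}\right) w{\left(-1 \right)} = \left(-2 + 43 \left(-4\right)^{2}\right) 1 = \left(-2 + 43 \cdot 16\right) 1 = \left(-2 + 688\right) 1 = 686 \cdot 1 = 686$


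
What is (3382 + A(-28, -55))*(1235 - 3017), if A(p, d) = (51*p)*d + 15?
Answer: -146011734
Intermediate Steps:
A(p, d) = 15 + 51*d*p (A(p, d) = 51*d*p + 15 = 15 + 51*d*p)
(3382 + A(-28, -55))*(1235 - 3017) = (3382 + (15 + 51*(-55)*(-28)))*(1235 - 3017) = (3382 + (15 + 78540))*(-1782) = (3382 + 78555)*(-1782) = 81937*(-1782) = -146011734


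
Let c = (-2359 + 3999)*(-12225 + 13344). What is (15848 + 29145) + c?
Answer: 1880153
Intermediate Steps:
c = 1835160 (c = 1640*1119 = 1835160)
(15848 + 29145) + c = (15848 + 29145) + 1835160 = 44993 + 1835160 = 1880153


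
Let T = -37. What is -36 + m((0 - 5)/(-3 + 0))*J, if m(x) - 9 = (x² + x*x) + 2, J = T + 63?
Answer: 3550/9 ≈ 394.44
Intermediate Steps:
J = 26 (J = -37 + 63 = 26)
m(x) = 11 + 2*x² (m(x) = 9 + ((x² + x*x) + 2) = 9 + ((x² + x²) + 2) = 9 + (2*x² + 2) = 9 + (2 + 2*x²) = 11 + 2*x²)
-36 + m((0 - 5)/(-3 + 0))*J = -36 + (11 + 2*((0 - 5)/(-3 + 0))²)*26 = -36 + (11 + 2*(-5/(-3))²)*26 = -36 + (11 + 2*(-5*(-⅓))²)*26 = -36 + (11 + 2*(5/3)²)*26 = -36 + (11 + 2*(25/9))*26 = -36 + (11 + 50/9)*26 = -36 + (149/9)*26 = -36 + 3874/9 = 3550/9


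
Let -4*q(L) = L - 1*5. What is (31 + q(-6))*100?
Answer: 3375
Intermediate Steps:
q(L) = 5/4 - L/4 (q(L) = -(L - 1*5)/4 = -(L - 5)/4 = -(-5 + L)/4 = 5/4 - L/4)
(31 + q(-6))*100 = (31 + (5/4 - ¼*(-6)))*100 = (31 + (5/4 + 3/2))*100 = (31 + 11/4)*100 = (135/4)*100 = 3375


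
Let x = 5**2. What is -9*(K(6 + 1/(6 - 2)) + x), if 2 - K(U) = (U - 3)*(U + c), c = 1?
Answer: -495/16 ≈ -30.938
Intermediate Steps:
x = 25
K(U) = 2 - (1 + U)*(-3 + U) (K(U) = 2 - (U - 3)*(U + 1) = 2 - (-3 + U)*(1 + U) = 2 - (1 + U)*(-3 + U))
-9*(K(6 + 1/(6 - 2)) + x) = -9*((5 - (6 + 1/(6 - 2))**2 + 2*(6 + 1/(6 - 2))) + 25) = -9*((5 - (6 + 1/4)**2 + 2*(6 + 1/4)) + 25) = -9*((5 - (25/4)**2 + 2*(25/4)) + 25) = -9*((5 - 1*625/16 + 25/2) + 25) = -9*((5 - 625/16 + 25/2) + 25) = -9*(-345/16 + 25) = -9*55/16 = -495/16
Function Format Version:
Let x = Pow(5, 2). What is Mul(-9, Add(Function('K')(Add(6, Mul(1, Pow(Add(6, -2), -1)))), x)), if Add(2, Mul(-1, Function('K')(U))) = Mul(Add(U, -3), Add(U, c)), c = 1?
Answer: Rational(-495, 16) ≈ -30.938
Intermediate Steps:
x = 25
Function('K')(U) = Add(2, Mul(-1, Add(1, U), Add(-3, U))) (Function('K')(U) = Add(2, Mul(-1, Mul(Add(U, -3), Add(U, 1)))) = Add(2, Mul(-1, Mul(Add(-3, U), Add(1, U)))) = Add(2, Mul(-1, Mul(Add(1, U), Add(-3, U)))) = Add(2, Mul(-1, Add(1, U), Add(-3, U))))
Mul(-9, Add(Function('K')(Add(6, Mul(1, Pow(Add(6, -2), -1)))), x)) = Mul(-9, Add(Add(5, Mul(-1, Pow(Add(6, Mul(1, Pow(Add(6, -2), -1))), 2)), Mul(2, Add(6, Mul(1, Pow(Add(6, -2), -1))))), 25)) = Mul(-9, Add(Add(5, Mul(-1, Pow(Add(6, Mul(1, Pow(4, -1))), 2)), Mul(2, Add(6, Mul(1, Pow(4, -1))))), 25)) = Mul(-9, Add(Add(5, Mul(-1, Pow(Add(6, Mul(1, Rational(1, 4))), 2)), Mul(2, Add(6, Mul(1, Rational(1, 4))))), 25)) = Mul(-9, Add(Add(5, Mul(-1, Pow(Add(6, Rational(1, 4)), 2)), Mul(2, Add(6, Rational(1, 4)))), 25)) = Mul(-9, Add(Add(5, Mul(-1, Pow(Rational(25, 4), 2)), Mul(2, Rational(25, 4))), 25)) = Mul(-9, Add(Add(5, Mul(-1, Rational(625, 16)), Rational(25, 2)), 25)) = Mul(-9, Add(Add(5, Rational(-625, 16), Rational(25, 2)), 25)) = Mul(-9, Add(Rational(-345, 16), 25)) = Mul(-9, Rational(55, 16)) = Rational(-495, 16)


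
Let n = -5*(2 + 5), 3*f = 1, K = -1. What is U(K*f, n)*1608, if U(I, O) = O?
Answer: -56280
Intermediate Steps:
f = ⅓ (f = (⅓)*1 = ⅓ ≈ 0.33333)
n = -35 (n = -5*7 = -35)
U(K*f, n)*1608 = -35*1608 = -56280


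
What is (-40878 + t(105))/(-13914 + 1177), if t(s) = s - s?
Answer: 40878/12737 ≈ 3.2094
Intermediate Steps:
t(s) = 0
(-40878 + t(105))/(-13914 + 1177) = (-40878 + 0)/(-13914 + 1177) = -40878/(-12737) = -40878*(-1/12737) = 40878/12737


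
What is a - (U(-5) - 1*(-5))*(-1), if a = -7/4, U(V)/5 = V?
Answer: -87/4 ≈ -21.750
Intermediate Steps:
U(V) = 5*V
a = -7/4 (a = -7*1/4 = -7/4 ≈ -1.7500)
a - (U(-5) - 1*(-5))*(-1) = -7/4 - (5*(-5) - 1*(-5))*(-1) = -7/4 - (-25 + 5)*(-1) = -7/4 - 1*(-20)*(-1) = -7/4 + 20*(-1) = -7/4 - 20 = -87/4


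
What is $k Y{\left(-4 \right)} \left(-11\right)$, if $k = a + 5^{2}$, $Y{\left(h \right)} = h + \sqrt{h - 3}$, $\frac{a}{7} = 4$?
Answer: $2332 - 583 i \sqrt{7} \approx 2332.0 - 1542.5 i$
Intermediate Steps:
$a = 28$ ($a = 7 \cdot 4 = 28$)
$Y{\left(h \right)} = h + \sqrt{-3 + h}$
$k = 53$ ($k = 28 + 5^{2} = 28 + 25 = 53$)
$k Y{\left(-4 \right)} \left(-11\right) = 53 \left(-4 + \sqrt{-3 - 4}\right) \left(-11\right) = 53 \left(-4 + \sqrt{-7}\right) \left(-11\right) = 53 \left(-4 + i \sqrt{7}\right) \left(-11\right) = \left(-212 + 53 i \sqrt{7}\right) \left(-11\right) = 2332 - 583 i \sqrt{7}$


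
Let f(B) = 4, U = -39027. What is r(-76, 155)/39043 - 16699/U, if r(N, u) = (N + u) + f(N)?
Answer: 655218298/1523731161 ≈ 0.43001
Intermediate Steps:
r(N, u) = 4 + N + u (r(N, u) = (N + u) + 4 = 4 + N + u)
r(-76, 155)/39043 - 16699/U = (4 - 76 + 155)/39043 - 16699/(-39027) = 83*(1/39043) - 16699*(-1/39027) = 83/39043 + 16699/39027 = 655218298/1523731161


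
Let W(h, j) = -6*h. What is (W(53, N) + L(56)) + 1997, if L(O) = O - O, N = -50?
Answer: 1679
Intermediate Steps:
L(O) = 0
(W(53, N) + L(56)) + 1997 = (-6*53 + 0) + 1997 = (-318 + 0) + 1997 = -318 + 1997 = 1679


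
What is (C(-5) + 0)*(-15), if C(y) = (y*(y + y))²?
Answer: -37500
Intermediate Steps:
C(y) = 4*y⁴ (C(y) = (y*(2*y))² = (2*y²)² = 4*y⁴)
(C(-5) + 0)*(-15) = (4*(-5)⁴ + 0)*(-15) = (4*625 + 0)*(-15) = (2500 + 0)*(-15) = 2500*(-15) = -37500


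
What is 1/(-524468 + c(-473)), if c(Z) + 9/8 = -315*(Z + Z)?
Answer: -8/1811833 ≈ -4.4154e-6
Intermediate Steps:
c(Z) = -9/8 - 630*Z (c(Z) = -9/8 - 315*(Z + Z) = -9/8 - 630*Z)
1/(-524468 + c(-473)) = 1/(-524468 + (-9/8 - 630*(-473))) = 1/(-524468 + (-9/8 + 297990)) = 1/(-524468 + 2383911/8) = 1/(-1811833/8) = -8/1811833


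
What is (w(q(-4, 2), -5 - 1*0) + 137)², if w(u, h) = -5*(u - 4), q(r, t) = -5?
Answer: 33124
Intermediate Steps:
w(u, h) = 20 - 5*u (w(u, h) = -5*(-4 + u) = 20 - 5*u)
(w(q(-4, 2), -5 - 1*0) + 137)² = ((20 - 5*(-5)) + 137)² = ((20 + 25) + 137)² = (45 + 137)² = 182² = 33124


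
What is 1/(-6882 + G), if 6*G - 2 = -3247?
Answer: -6/44537 ≈ -0.00013472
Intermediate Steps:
G = -3245/6 (G = ⅓ + (⅙)*(-3247) = ⅓ - 3247/6 = -3245/6 ≈ -540.83)
1/(-6882 + G) = 1/(-6882 - 3245/6) = 1/(-44537/6) = -6/44537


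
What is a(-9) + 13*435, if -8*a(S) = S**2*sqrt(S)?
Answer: 5655 - 243*I/8 ≈ 5655.0 - 30.375*I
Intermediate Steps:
a(S) = -S**(5/2)/8 (a(S) = -S**2*sqrt(S)/8 = -S**(5/2)/8)
a(-9) + 13*435 = -243*I/8 + 13*435 = -243*I/8 + 5655 = 5655 - 243*I/8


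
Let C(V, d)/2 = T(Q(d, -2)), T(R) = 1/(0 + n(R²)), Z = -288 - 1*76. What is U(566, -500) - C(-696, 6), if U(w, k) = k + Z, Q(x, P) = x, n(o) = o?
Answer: -15553/18 ≈ -864.06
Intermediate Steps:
Z = -364 (Z = -288 - 76 = -364)
T(R) = R⁻² (T(R) = 1/(0 + R²) = 1/(R²) = R⁻²)
U(w, k) = -364 + k (U(w, k) = k - 364 = -364 + k)
C(V, d) = 2/d²
U(566, -500) - C(-696, 6) = (-364 - 500) - 2/6² = -864 - 2/36 = -864 - 1*1/18 = -864 - 1/18 = -15553/18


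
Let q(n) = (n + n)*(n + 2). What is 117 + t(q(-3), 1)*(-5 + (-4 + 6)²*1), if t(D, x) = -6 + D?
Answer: 117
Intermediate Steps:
q(n) = 2*n*(2 + n) (q(n) = (2*n)*(2 + n) = 2*n*(2 + n))
117 + t(q(-3), 1)*(-5 + (-4 + 6)²*1) = 117 + (-6 + 2*(-3)*(2 - 3))*(-5 + (-4 + 6)²*1) = 117 + (-6 + 2*(-3)*(-1))*(-5 + 2²*1) = 117 + (-6 + 6)*(-5 + 4*1) = 117 + 0*(-5 + 4) = 117 + 0*(-1) = 117 + 0 = 117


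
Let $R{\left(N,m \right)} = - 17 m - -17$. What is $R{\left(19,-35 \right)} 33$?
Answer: $20196$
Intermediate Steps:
$R{\left(N,m \right)} = 17 - 17 m$ ($R{\left(N,m \right)} = - 17 m + 17 = 17 - 17 m$)
$R{\left(19,-35 \right)} 33 = \left(17 - -595\right) 33 = \left(17 + 595\right) 33 = 612 \cdot 33 = 20196$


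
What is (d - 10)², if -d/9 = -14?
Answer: 13456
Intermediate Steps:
d = 126 (d = -9*(-14) = 126)
(d - 10)² = (126 - 10)² = 116² = 13456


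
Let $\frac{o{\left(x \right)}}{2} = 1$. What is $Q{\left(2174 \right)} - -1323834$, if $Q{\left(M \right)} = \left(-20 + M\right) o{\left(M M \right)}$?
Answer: $1328142$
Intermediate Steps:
$o{\left(x \right)} = 2$ ($o{\left(x \right)} = 2 \cdot 1 = 2$)
$Q{\left(M \right)} = -40 + 2 M$ ($Q{\left(M \right)} = \left(-20 + M\right) 2 = -40 + 2 M$)
$Q{\left(2174 \right)} - -1323834 = \left(-40 + 2 \cdot 2174\right) - -1323834 = \left(-40 + 4348\right) + 1323834 = 4308 + 1323834 = 1328142$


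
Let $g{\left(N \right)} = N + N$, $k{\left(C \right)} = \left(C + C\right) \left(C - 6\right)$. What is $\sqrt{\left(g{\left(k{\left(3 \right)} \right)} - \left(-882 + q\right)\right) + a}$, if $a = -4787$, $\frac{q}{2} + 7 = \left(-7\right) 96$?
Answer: $3 i \sqrt{287} \approx 50.823 i$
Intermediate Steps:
$k{\left(C \right)} = 2 C \left(-6 + C\right)$
$g{\left(N \right)} = 2 N$
$q = -1358$ ($q = -14 + 2 \left(\left(-7\right) 96\right) = -14 + 2 \left(-672\right) = -14 - 1344 = -1358$)
$\sqrt{\left(g{\left(k{\left(3 \right)} \right)} - \left(-882 + q\right)\right) + a} = \sqrt{\left(2 \cdot 2 \cdot 3 \left(-6 + 3\right) + \left(882 - -1358\right)\right) - 4787} = \sqrt{\left(2 \cdot 2 \cdot 3 \left(-3\right) + \left(882 + 1358\right)\right) - 4787} = \sqrt{\left(2 \left(-18\right) + 2240\right) - 4787} = \sqrt{\left(-36 + 2240\right) - 4787} = \sqrt{2204 - 4787} = \sqrt{-2583} = 3 i \sqrt{287}$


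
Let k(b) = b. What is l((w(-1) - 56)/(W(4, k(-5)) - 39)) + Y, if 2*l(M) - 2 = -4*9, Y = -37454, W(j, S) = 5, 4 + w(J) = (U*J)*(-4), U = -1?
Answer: -37471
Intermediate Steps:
w(J) = -4 + 4*J (w(J) = -4 - J*(-4) = -4 + 4*J)
l(M) = -17 (l(M) = 1 + (-4*9)/2 = 1 + (½)*(-36) = 1 - 18 = -17)
l((w(-1) - 56)/(W(4, k(-5)) - 39)) + Y = -17 - 37454 = -37471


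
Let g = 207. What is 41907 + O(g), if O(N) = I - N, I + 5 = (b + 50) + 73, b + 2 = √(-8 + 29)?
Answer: 41816 + √21 ≈ 41821.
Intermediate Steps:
b = -2 + √21 (b = -2 + √(-8 + 29) = -2 + √21 ≈ 2.5826)
I = 116 + √21 (I = -5 + (((-2 + √21) + 50) + 73) = -5 + ((48 + √21) + 73) = -5 + (121 + √21) = 116 + √21 ≈ 120.58)
O(N) = 116 + √21 - N (O(N) = (116 + √21) - N = 116 + √21 - N)
41907 + O(g) = 41907 + (116 + √21 - 1*207) = 41907 + (116 + √21 - 207) = 41907 + (-91 + √21) = 41816 + √21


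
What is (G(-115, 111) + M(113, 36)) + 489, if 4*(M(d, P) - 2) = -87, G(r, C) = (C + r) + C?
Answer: 2305/4 ≈ 576.25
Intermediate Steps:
G(r, C) = r + 2*C
M(d, P) = -79/4 (M(d, P) = 2 + (¼)*(-87) = 2 - 87/4 = -79/4)
(G(-115, 111) + M(113, 36)) + 489 = ((-115 + 2*111) - 79/4) + 489 = ((-115 + 222) - 79/4) + 489 = (107 - 79/4) + 489 = 349/4 + 489 = 2305/4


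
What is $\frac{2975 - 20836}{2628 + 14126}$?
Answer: $- \frac{17861}{16754} \approx -1.0661$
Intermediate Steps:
$\frac{2975 - 20836}{2628 + 14126} = - \frac{17861}{16754}$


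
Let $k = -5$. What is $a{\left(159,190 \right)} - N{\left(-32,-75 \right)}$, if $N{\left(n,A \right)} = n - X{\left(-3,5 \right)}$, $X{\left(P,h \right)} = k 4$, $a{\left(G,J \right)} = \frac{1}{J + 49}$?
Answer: $\frac{2869}{239} \approx 12.004$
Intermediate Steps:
$a{\left(G,J \right)} = \frac{1}{49 + J}$
$X{\left(P,h \right)} = -20$ ($X{\left(P,h \right)} = \left(-5\right) 4 = -20$)
$N{\left(n,A \right)} = 20 + n$ ($N{\left(n,A \right)} = n - -20 = n + 20 = 20 + n$)
$a{\left(159,190 \right)} - N{\left(-32,-75 \right)} = \frac{1}{49 + 190} - \left(20 - 32\right) = \frac{1}{239} - -12 = \frac{1}{239} + 12 = \frac{2869}{239}$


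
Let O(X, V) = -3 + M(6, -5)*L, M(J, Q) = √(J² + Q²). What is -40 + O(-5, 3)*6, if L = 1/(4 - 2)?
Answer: -58 + 3*√61 ≈ -34.569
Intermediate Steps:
L = ½ (L = 1/2 = ½ ≈ 0.50000)
O(X, V) = -3 + √61/2 (O(X, V) = -3 + √(6² + (-5)²)*(½) = -3 + √(36 + 25)*(½) = -3 + √61*(½) = -3 + √61/2)
-40 + O(-5, 3)*6 = -40 + (-3 + √61/2)*6 = -40 + (-18 + 3*√61) = -58 + 3*√61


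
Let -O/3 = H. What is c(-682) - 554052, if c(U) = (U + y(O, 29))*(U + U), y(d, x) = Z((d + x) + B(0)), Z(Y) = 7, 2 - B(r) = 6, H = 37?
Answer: 366648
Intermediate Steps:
B(r) = -4 (B(r) = 2 - 1*6 = 2 - 6 = -4)
O = -111 (O = -3*37 = -111)
y(d, x) = 7
c(U) = 2*U*(7 + U) (c(U) = (U + 7)*(U + U) = (7 + U)*(2*U) = 2*U*(7 + U))
c(-682) - 554052 = 2*(-682)*(7 - 682) - 554052 = 2*(-682)*(-675) - 554052 = 920700 - 554052 = 366648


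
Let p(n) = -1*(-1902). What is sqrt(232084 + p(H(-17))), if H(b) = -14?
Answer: sqrt(233986) ≈ 483.72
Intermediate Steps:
p(n) = 1902
sqrt(232084 + p(H(-17))) = sqrt(232084 + 1902) = sqrt(233986)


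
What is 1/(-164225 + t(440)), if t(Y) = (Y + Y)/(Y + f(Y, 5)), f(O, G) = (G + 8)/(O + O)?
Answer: -387213/63589280525 ≈ -6.0893e-6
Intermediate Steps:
f(O, G) = (8 + G)/(2*O) (f(O, G) = (8 + G)/((2*O)) = (8 + G)*(1/(2*O)) = (8 + G)/(2*O))
t(Y) = 2*Y/(Y + 13/(2*Y)) (t(Y) = (Y + Y)/(Y + (8 + 5)/(2*Y)) = (2*Y)/(Y + (½)*13/Y) = (2*Y)/(Y + 13/(2*Y)) = 2*Y/(Y + 13/(2*Y)))
1/(-164225 + t(440)) = 1/(-164225 + 4*440²/(13 + 2*440²)) = 1/(-164225 + 4*193600/(13 + 2*193600)) = 1/(-164225 + 4*193600/(13 + 387200)) = 1/(-164225 + 4*193600/387213) = 1/(-164225 + 4*193600*(1/387213)) = 1/(-164225 + 774400/387213) = 1/(-63589280525/387213) = -387213/63589280525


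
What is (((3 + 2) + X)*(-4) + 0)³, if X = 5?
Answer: -64000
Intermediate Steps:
(((3 + 2) + X)*(-4) + 0)³ = (((3 + 2) + 5)*(-4) + 0)³ = ((5 + 5)*(-4) + 0)³ = (10*(-4) + 0)³ = (-40 + 0)³ = (-40)³ = -64000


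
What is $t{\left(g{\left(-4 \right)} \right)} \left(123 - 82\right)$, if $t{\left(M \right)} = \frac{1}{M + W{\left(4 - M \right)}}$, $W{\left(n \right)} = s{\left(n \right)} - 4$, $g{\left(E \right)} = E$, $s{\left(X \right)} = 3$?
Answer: $- \frac{41}{5} \approx -8.2$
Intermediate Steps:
$W{\left(n \right)} = -1$ ($W{\left(n \right)} = 3 - 4 = -1$)
$t{\left(M \right)} = \frac{1}{-1 + M}$ ($t{\left(M \right)} = \frac{1}{M - 1} = \frac{1}{-1 + M}$)
$t{\left(g{\left(-4 \right)} \right)} \left(123 - 82\right) = \frac{123 - 82}{-1 - 4} = \frac{1}{-5} \cdot 41 = \left(- \frac{1}{5}\right) 41 = - \frac{41}{5}$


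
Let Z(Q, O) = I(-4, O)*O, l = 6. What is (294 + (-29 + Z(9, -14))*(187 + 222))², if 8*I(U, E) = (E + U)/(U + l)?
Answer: 420291001/16 ≈ 2.6268e+7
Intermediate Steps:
I(U, E) = (E + U)/(8*(6 + U)) (I(U, E) = ((E + U)/(U + 6))/8 = ((E + U)/(6 + U))/8 = (E + U)/(8*(6 + U)))
Z(Q, O) = O*(-¼ + O/16) (Z(Q, O) = ((O - 4)/(8*(6 - 4)))*O = ((⅛)*(-4 + O)/2)*O = ((⅛)*(½)*(-4 + O))*O = (-¼ + O/16)*O = O*(-¼ + O/16))
(294 + (-29 + Z(9, -14))*(187 + 222))² = (294 + (-29 + (1/16)*(-14)*(-4 - 14))*(187 + 222))² = (294 + (-29 + (1/16)*(-14)*(-18))*409)² = (294 + (-29 + 63/4)*409)² = (294 - 53/4*409)² = (294 - 21677/4)² = (-20501/4)² = 420291001/16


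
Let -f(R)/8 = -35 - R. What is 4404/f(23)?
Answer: 1101/116 ≈ 9.4914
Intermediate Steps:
f(R) = 280 + 8*R (f(R) = -8*(-35 - R) = 280 + 8*R)
4404/f(23) = 4404/(280 + 8*23) = 4404/(280 + 184) = 4404/464 = 4404*(1/464) = 1101/116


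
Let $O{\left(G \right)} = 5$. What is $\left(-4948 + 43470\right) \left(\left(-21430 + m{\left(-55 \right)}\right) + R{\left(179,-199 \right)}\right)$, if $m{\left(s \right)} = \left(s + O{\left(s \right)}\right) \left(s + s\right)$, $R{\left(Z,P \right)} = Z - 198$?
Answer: $-614387378$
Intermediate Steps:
$R{\left(Z,P \right)} = -198 + Z$
$m{\left(s \right)} = 2 s \left(5 + s\right)$ ($m{\left(s \right)} = \left(s + 5\right) \left(s + s\right) = \left(5 + s\right) 2 s = 2 s \left(5 + s\right)$)
$\left(-4948 + 43470\right) \left(\left(-21430 + m{\left(-55 \right)}\right) + R{\left(179,-199 \right)}\right) = \left(-4948 + 43470\right) \left(\left(-21430 + 2 \left(-55\right) \left(5 - 55\right)\right) + \left(-198 + 179\right)\right) = 38522 \left(\left(-21430 + 2 \left(-55\right) \left(-50\right)\right) - 19\right) = 38522 \left(\left(-21430 + 5500\right) - 19\right) = 38522 \left(-15930 - 19\right) = 38522 \left(-15949\right) = -614387378$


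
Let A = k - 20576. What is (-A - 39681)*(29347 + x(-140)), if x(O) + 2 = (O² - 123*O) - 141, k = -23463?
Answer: 287732592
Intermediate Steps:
A = -44039 (A = -23463 - 20576 = -44039)
x(O) = -143 + O² - 123*O (x(O) = -2 + ((O² - 123*O) - 141) = -2 + (-141 + O² - 123*O) = -143 + O² - 123*O)
(-A - 39681)*(29347 + x(-140)) = (-1*(-44039) - 39681)*(29347 + (-143 + (-140)² - 123*(-140))) = (44039 - 39681)*(29347 + (-143 + 19600 + 17220)) = 4358*(29347 + 36677) = 4358*66024 = 287732592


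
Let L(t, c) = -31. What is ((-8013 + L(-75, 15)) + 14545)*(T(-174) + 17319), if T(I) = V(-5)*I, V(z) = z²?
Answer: 84311469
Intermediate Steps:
T(I) = 25*I (T(I) = (-5)²*I = 25*I)
((-8013 + L(-75, 15)) + 14545)*(T(-174) + 17319) = ((-8013 - 31) + 14545)*(25*(-174) + 17319) = (-8044 + 14545)*(-4350 + 17319) = 6501*12969 = 84311469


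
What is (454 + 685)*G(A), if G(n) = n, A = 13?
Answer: 14807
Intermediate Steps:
(454 + 685)*G(A) = (454 + 685)*13 = 1139*13 = 14807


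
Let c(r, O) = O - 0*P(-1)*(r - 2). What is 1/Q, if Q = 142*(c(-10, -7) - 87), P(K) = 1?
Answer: -1/13348 ≈ -7.4918e-5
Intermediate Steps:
c(r, O) = O (c(r, O) = O - 0*1*(r - 2) = O - 0*(-2 + r) = O - 1*0 = O + 0 = O)
Q = -13348 (Q = 142*(-7 - 87) = 142*(-94) = -13348)
1/Q = 1/(-13348) = -1/13348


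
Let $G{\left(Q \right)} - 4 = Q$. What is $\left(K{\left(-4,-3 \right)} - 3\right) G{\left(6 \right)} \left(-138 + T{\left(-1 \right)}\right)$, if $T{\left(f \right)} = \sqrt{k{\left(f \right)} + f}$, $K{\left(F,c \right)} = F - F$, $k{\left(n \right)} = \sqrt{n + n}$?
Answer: $4140 - 30 \sqrt{-1 + i \sqrt{2}} \approx 4121.9 - 35.063 i$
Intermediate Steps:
$k{\left(n \right)} = \sqrt{2} \sqrt{n}$ ($k{\left(n \right)} = \sqrt{2 n} = \sqrt{2} \sqrt{n}$)
$K{\left(F,c \right)} = 0$
$G{\left(Q \right)} = 4 + Q$
$T{\left(f \right)} = \sqrt{f + \sqrt{2} \sqrt{f}}$ ($T{\left(f \right)} = \sqrt{\sqrt{2} \sqrt{f} + f} = \sqrt{f + \sqrt{2} \sqrt{f}}$)
$\left(K{\left(-4,-3 \right)} - 3\right) G{\left(6 \right)} \left(-138 + T{\left(-1 \right)}\right) = \left(0 - 3\right) \left(4 + 6\right) \left(-138 + \sqrt{-1 + \sqrt{2} \sqrt{-1}}\right) = \left(-3\right) 10 \left(-138 + \sqrt{-1 + \sqrt{2} i}\right) = - 30 \left(-138 + \sqrt{-1 + i \sqrt{2}}\right) = 4140 - 30 \sqrt{-1 + i \sqrt{2}}$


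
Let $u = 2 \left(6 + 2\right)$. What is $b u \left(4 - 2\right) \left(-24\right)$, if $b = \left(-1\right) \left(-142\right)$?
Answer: $-109056$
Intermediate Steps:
$b = 142$
$u = 16$ ($u = 2 \cdot 8 = 16$)
$b u \left(4 - 2\right) \left(-24\right) = 142 \cdot 16 \left(4 - 2\right) \left(-24\right) = 2272 \left(4 - 2\right) \left(-24\right) = 2272 \cdot 2 \left(-24\right) = 2272 \left(-48\right) = -109056$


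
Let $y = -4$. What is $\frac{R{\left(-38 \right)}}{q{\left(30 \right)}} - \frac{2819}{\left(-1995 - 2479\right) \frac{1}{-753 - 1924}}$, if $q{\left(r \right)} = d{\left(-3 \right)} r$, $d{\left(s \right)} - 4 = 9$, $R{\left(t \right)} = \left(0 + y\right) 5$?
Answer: $- \frac{294321005}{174486} \approx -1686.8$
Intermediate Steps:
$R{\left(t \right)} = -20$ ($R{\left(t \right)} = \left(0 - 4\right) 5 = \left(-4\right) 5 = -20$)
$d{\left(s \right)} = 13$ ($d{\left(s \right)} = 4 + 9 = 13$)
$q{\left(r \right)} = 13 r$
$\frac{R{\left(-38 \right)}}{q{\left(30 \right)}} - \frac{2819}{\left(-1995 - 2479\right) \frac{1}{-753 - 1924}} = - \frac{20}{13 \cdot 30} - \frac{2819}{\left(-1995 - 2479\right) \frac{1}{-753 - 1924}} = - \frac{20}{390} - \frac{2819}{\left(-4474\right) \frac{1}{-2677}} = \left(-20\right) \frac{1}{390} - \frac{2819}{\left(-4474\right) \left(- \frac{1}{2677}\right)} = - \frac{2}{39} - \frac{2819}{\frac{4474}{2677}} = - \frac{2}{39} - \frac{7546463}{4474} = - \frac{294321005}{174486}$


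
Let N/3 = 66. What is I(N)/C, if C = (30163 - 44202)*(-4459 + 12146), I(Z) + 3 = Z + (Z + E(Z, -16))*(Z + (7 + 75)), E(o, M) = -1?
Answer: -55355/107917793 ≈ -0.00051294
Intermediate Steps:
N = 198 (N = 3*66 = 198)
I(Z) = -3 + Z + (-1 + Z)*(82 + Z) (I(Z) = -3 + (Z + (Z - 1)*(Z + (7 + 75))) = -3 + (Z + (-1 + Z)*(Z + 82)) = -3 + (Z + (-1 + Z)*(82 + Z)) = -3 + Z + (-1 + Z)*(82 + Z))
C = -107917793 (C = -14039*7687 = -107917793)
I(N)/C = (-85 + 198² + 82*198)/(-107917793) = (-85 + 39204 + 16236)*(-1/107917793) = 55355*(-1/107917793) = -55355/107917793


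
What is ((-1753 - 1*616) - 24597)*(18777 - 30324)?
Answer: 311376402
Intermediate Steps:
((-1753 - 1*616) - 24597)*(18777 - 30324) = ((-1753 - 616) - 24597)*(-11547) = (-2369 - 24597)*(-11547) = -26966*(-11547) = 311376402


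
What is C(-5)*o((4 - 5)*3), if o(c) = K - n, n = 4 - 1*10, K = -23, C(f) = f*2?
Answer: 170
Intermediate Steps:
C(f) = 2*f
n = -6 (n = 4 - 10 = -6)
o(c) = -17 (o(c) = -23 - 1*(-6) = -23 + 6 = -17)
C(-5)*o((4 - 5)*3) = (2*(-5))*(-17) = -10*(-17) = 170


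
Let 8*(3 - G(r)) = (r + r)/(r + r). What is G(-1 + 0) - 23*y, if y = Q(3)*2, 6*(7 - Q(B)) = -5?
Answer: -8579/24 ≈ -357.46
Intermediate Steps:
G(r) = 23/8 (G(r) = 3 - (r + r)/(8*(r + r)) = 3 - 2*r/(8*(2*r)) = 3 - 2*r*1/(2*r)/8 = 3 - ⅛*1 = 3 - ⅛ = 23/8)
Q(B) = 47/6 (Q(B) = 7 - ⅙*(-5) = 7 + ⅚ = 47/6)
y = 47/3 (y = (47/6)*2 = 47/3 ≈ 15.667)
G(-1 + 0) - 23*y = 23/8 - 23*47/3 = 23/8 - 1081/3 = -8579/24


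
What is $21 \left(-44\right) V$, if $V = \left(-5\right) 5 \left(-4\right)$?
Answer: $-92400$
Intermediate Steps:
$V = 100$ ($V = \left(-25\right) \left(-4\right) = 100$)
$21 \left(-44\right) V = 21 \left(-44\right) 100 = \left(-924\right) 100 = -92400$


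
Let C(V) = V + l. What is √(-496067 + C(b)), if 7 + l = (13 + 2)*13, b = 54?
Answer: 5*I*√19833 ≈ 704.15*I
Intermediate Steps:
l = 188 (l = -7 + (13 + 2)*13 = -7 + 15*13 = -7 + 195 = 188)
C(V) = 188 + V (C(V) = V + 188 = 188 + V)
√(-496067 + C(b)) = √(-496067 + (188 + 54)) = √(-496067 + 242) = √(-495825) = 5*I*√19833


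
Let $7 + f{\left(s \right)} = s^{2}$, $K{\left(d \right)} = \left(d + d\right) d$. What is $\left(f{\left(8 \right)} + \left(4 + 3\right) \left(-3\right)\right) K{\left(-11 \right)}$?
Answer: $8712$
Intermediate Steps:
$K{\left(d \right)} = 2 d^{2}$ ($K{\left(d \right)} = 2 d d = 2 d^{2}$)
$f{\left(s \right)} = -7 + s^{2}$
$\left(f{\left(8 \right)} + \left(4 + 3\right) \left(-3\right)\right) K{\left(-11 \right)} = \left(\left(-7 + 8^{2}\right) + \left(4 + 3\right) \left(-3\right)\right) 2 \left(-11\right)^{2} = \left(\left(-7 + 64\right) + 7 \left(-3\right)\right) 2 \cdot 121 = \left(57 - 21\right) 242 = 36 \cdot 242 = 8712$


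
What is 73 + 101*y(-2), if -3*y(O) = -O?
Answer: 17/3 ≈ 5.6667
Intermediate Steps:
y(O) = O/3 (y(O) = -(-1)*O/3 = O/3)
73 + 101*y(-2) = 73 + 101*((⅓)*(-2)) = 73 + 101*(-⅔) = 73 - 202/3 = 17/3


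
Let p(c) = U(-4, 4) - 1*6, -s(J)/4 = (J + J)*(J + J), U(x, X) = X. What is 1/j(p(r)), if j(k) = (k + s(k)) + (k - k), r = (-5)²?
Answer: -1/66 ≈ -0.015152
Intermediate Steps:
r = 25
s(J) = -16*J² (s(J) = -4*(J + J)*(J + J) = -4*2*J*2*J = -16*J²)
p(c) = -2 (p(c) = 4 - 1*6 = 4 - 6 = -2)
j(k) = k - 16*k² (j(k) = (k - 16*k²) + (k - k) = (k - 16*k²) + 0 = k - 16*k²)
1/j(p(r)) = 1/(-2*(1 - 16*(-2))) = 1/(-2*(1 + 32)) = 1/(-2*33) = 1/(-66) = -1/66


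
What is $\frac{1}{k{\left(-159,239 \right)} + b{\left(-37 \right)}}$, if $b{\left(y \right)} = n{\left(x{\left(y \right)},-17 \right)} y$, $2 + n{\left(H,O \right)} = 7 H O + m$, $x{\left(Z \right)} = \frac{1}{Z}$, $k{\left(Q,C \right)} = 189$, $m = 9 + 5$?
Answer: $- \frac{1}{374} \approx -0.0026738$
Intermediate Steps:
$m = 14$
$n{\left(H,O \right)} = 12 + 7 H O$ ($n{\left(H,O \right)} = -2 + \left(7 H O + 14\right) = -2 + \left(14 + 7 H O\right) = 12 + 7 H O$)
$b{\left(y \right)} = y \left(12 - \frac{119}{y}\right)$ ($b{\left(y \right)} = \left(12 + 7 \frac{1}{y} \left(-17\right)\right) y = \left(12 - \frac{119}{y}\right) y = y \left(12 - \frac{119}{y}\right)$)
$\frac{1}{k{\left(-159,239 \right)} + b{\left(-37 \right)}} = \frac{1}{189 + \left(-119 + 12 \left(-37\right)\right)} = \frac{1}{189 - 563} = \frac{1}{-374} = - \frac{1}{374}$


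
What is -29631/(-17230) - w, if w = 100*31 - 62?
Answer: -52315109/17230 ≈ -3036.3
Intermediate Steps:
w = 3038 (w = 3100 - 62 = 3038)
-29631/(-17230) - w = -29631/(-17230) - 1*3038 = -29631*(-1/17230) - 3038 = 29631/17230 - 3038 = -52315109/17230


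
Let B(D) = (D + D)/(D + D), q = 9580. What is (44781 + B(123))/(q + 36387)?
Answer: 44782/45967 ≈ 0.97422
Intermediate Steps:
B(D) = 1 (B(D) = (2*D)/((2*D)) = (2*D)*(1/(2*D)) = 1)
(44781 + B(123))/(q + 36387) = (44781 + 1)/(9580 + 36387) = 44782/45967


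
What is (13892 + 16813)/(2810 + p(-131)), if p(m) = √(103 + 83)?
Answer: 43140525/3947957 - 30705*√186/7895914 ≈ 10.874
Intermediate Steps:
p(m) = √186
(13892 + 16813)/(2810 + p(-131)) = (13892 + 16813)/(2810 + √186) = 30705/(2810 + √186)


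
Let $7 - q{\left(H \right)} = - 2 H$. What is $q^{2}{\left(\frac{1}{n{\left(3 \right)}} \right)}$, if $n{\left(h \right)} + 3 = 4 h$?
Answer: $\frac{4225}{81} \approx 52.161$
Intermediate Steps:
$n{\left(h \right)} = -3 + 4 h$
$q{\left(H \right)} = 7 + 2 H$ ($q{\left(H \right)} = 7 - - 2 H = 7 + 2 H$)
$q^{2}{\left(\frac{1}{n{\left(3 \right)}} \right)} = \left(7 + \frac{2}{-3 + 4 \cdot 3}\right)^{2} = \left(7 + \frac{2}{-3 + 12}\right)^{2} = \left(7 + \frac{2}{9}\right)^{2} = \left(\frac{65}{9}\right)^{2} = \frac{4225}{81}$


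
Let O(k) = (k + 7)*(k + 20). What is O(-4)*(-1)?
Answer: -48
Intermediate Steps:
O(k) = (7 + k)*(20 + k)
O(-4)*(-1) = (140 + (-4)**2 + 27*(-4))*(-1) = (140 + 16 - 108)*(-1) = 48*(-1) = -48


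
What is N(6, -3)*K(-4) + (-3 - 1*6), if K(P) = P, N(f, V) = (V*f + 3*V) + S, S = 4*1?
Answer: 83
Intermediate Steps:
S = 4
N(f, V) = 4 + 3*V + V*f (N(f, V) = (V*f + 3*V) + 4 = (3*V + V*f) + 4 = 4 + 3*V + V*f)
N(6, -3)*K(-4) + (-3 - 1*6) = (4 + 3*(-3) - 3*6)*(-4) + (-3 - 1*6) = (4 - 9 - 18)*(-4) + (-3 - 6) = -23*(-4) - 9 = 92 - 9 = 83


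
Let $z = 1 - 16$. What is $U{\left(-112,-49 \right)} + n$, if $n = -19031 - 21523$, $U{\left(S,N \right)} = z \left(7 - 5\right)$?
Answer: $-40584$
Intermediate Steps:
$z = -15$ ($z = 1 - 16 = -15$)
$U{\left(S,N \right)} = -30$ ($U{\left(S,N \right)} = - 15 \left(7 - 5\right) = \left(-15\right) 2 = -30$)
$n = -40554$
$U{\left(-112,-49 \right)} + n = -30 - 40554 = -40584$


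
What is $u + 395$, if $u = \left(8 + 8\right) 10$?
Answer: $555$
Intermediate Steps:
$u = 160$ ($u = 16 \cdot 10 = 160$)
$u + 395 = 160 + 395 = 555$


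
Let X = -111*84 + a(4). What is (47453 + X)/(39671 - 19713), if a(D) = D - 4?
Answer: 38129/19958 ≈ 1.9105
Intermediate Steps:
a(D) = -4 + D
X = -9324 (X = -111*84 + (-4 + 4) = -9324 + 0 = -9324)
(47453 + X)/(39671 - 19713) = (47453 - 9324)/(39671 - 19713) = 38129/19958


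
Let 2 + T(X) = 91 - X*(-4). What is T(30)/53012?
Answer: 209/53012 ≈ 0.0039425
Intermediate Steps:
T(X) = 89 + 4*X (T(X) = -2 + (91 - X*(-4)) = -2 + (91 - (-4)*X) = -2 + (91 + 4*X) = 89 + 4*X)
T(30)/53012 = (89 + 4*30)/53012 = (89 + 120)*(1/53012) = 209*(1/53012) = 209/53012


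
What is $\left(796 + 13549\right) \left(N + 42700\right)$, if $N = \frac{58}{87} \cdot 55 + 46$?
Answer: $\frac{1841152060}{3} \approx 6.1372 \cdot 10^{8}$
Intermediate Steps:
$N = \frac{248}{3}$ ($N = 58 \cdot \frac{1}{87} \cdot 55 + 46 = \frac{2}{3} \cdot 55 + 46 = \frac{110}{3} + 46 = \frac{248}{3} \approx 82.667$)
$\left(796 + 13549\right) \left(N + 42700\right) = \left(796 + 13549\right) \left(\frac{248}{3} + 42700\right) = 14345 \cdot \frac{128348}{3} = \frac{1841152060}{3}$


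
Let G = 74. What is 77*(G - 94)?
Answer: -1540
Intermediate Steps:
77*(G - 94) = 77*(74 - 94) = 77*(-20) = -1540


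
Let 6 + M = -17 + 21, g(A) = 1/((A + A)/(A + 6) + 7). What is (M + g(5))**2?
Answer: 26569/7569 ≈ 3.5102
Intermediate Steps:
g(A) = 1/(7 + 2*A/(6 + A)) (g(A) = 1/((2*A)/(6 + A) + 7) = 1/(2*A/(6 + A) + 7) = 1/(7 + 2*A/(6 + A)))
M = -2 (M = -6 + (-17 + 21) = -6 + 4 = -2)
(M + g(5))**2 = (-2 + (6 + 5)/(3*(14 + 3*5)))**2 = (-2 + (1/3)*11/(14 + 15))**2 = (-2 + (1/3)*11/29)**2 = (-2 + (1/3)*(1/29)*11)**2 = (-2 + 11/87)**2 = (-163/87)**2 = 26569/7569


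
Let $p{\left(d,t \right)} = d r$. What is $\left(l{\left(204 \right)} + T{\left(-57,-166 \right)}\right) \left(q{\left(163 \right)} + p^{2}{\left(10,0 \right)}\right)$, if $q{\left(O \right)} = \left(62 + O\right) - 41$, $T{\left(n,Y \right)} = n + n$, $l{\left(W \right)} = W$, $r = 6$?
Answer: $340560$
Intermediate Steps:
$p{\left(d,t \right)} = 6 d$ ($p{\left(d,t \right)} = d 6 = 6 d$)
$T{\left(n,Y \right)} = 2 n$
$q{\left(O \right)} = 21 + O$
$\left(l{\left(204 \right)} + T{\left(-57,-166 \right)}\right) \left(q{\left(163 \right)} + p^{2}{\left(10,0 \right)}\right) = \left(204 + 2 \left(-57\right)\right) \left(\left(21 + 163\right) + \left(6 \cdot 10\right)^{2}\right) = \left(204 - 114\right) \left(184 + 60^{2}\right) = 90 \left(184 + 3600\right) = 90 \cdot 3784 = 340560$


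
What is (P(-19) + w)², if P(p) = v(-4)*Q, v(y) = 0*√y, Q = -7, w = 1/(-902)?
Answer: 1/813604 ≈ 1.2291e-6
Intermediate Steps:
w = -1/902 ≈ -0.0011086
v(y) = 0
P(p) = 0 (P(p) = 0*(-7) = 0)
(P(-19) + w)² = (0 - 1/902)² = (-1/902)² = 1/813604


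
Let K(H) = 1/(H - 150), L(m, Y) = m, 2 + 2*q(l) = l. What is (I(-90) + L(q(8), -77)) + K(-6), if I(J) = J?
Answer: -13573/156 ≈ -87.006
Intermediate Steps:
q(l) = -1 + l/2
K(H) = 1/(-150 + H)
(I(-90) + L(q(8), -77)) + K(-6) = (-90 + (-1 + (½)*8)) + 1/(-150 - 6) = (-90 + (-1 + 4)) + 1/(-156) = (-90 + 3) - 1/156 = -87 - 1/156 = -13573/156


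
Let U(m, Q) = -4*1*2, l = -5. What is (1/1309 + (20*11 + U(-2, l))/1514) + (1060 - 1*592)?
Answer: 463886795/990913 ≈ 468.14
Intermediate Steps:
U(m, Q) = -8 (U(m, Q) = -4*2 = -8)
(1/1309 + (20*11 + U(-2, l))/1514) + (1060 - 1*592) = (1/1309 + (20*11 - 8)/1514) + (1060 - 1*592) = (1/1309 + (220 - 8)*(1/1514)) + (1060 - 592) = (1/1309 + 212*(1/1514)) + 468 = (1/1309 + 106/757) + 468 = 139511/990913 + 468 = 463886795/990913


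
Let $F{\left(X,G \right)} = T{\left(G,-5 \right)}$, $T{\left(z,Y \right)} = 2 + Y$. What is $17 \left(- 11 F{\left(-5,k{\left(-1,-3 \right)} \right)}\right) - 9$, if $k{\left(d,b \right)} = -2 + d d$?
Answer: $552$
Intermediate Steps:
$k{\left(d,b \right)} = -2 + d^{2}$
$F{\left(X,G \right)} = -3$ ($F{\left(X,G \right)} = 2 - 5 = -3$)
$17 \left(- 11 F{\left(-5,k{\left(-1,-3 \right)} \right)}\right) - 9 = 17 \left(\left(-11\right) \left(-3\right)\right) - 9 = 17 \cdot 33 - 9 = 561 - 9 = 552$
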